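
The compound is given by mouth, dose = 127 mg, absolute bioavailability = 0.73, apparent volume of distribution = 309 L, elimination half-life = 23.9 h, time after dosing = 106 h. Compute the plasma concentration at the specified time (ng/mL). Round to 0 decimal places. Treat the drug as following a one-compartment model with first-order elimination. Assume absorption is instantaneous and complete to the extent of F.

Amount reaching circulation = F × Dose = 0.73 × 127.0 = 92.71 mg
C₀ = F·Dose / Vd = 92.71 / 309 = 0.3000 mg/L
k = ln2 / t½ = 0.693147 / 23.9 = 0.02900 h⁻¹
C = C₀ · e^(−k·t) = 0.3000 × e^(−0.02900 × 106)
  = 0.3000 × 0.04624 = 0.01387 mg/L
Convert: 0.01387 mg/L × 1000 = 13.87 ng/mL

14 ng/mL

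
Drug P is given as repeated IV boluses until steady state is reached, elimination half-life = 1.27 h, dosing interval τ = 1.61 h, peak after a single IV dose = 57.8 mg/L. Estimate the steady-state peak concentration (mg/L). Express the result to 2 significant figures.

k = ln2 / t½ = 0.693147 / 1.27 = 0.5458 h⁻¹
e^(−kτ) = e^(−0.5458 × 1.61) = 0.4153
Accumulation ratio R = 1 / (1 − e^(−kτ)) = 1 / (1 − 0.4153) = 1.710
Steady-state peak = C₀ × R = 57.8 × 1.710 = 98.84 mg/L

99 mg/L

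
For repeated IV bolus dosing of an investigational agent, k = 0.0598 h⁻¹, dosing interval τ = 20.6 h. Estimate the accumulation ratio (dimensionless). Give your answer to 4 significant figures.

e^(−kτ) = e^(−0.05980 × 20.6) = 0.2917
Accumulation ratio R = 1 / (1 − e^(−kτ)) = 1 / (1 − 0.2917) = 1.412

1.412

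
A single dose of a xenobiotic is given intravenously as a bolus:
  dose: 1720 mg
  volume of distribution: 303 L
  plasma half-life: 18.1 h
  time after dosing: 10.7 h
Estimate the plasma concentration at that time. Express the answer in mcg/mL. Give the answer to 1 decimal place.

C₀ = Dose / Vd = 1720 / 303 = 5.677 mg/L
k = ln2 / t½ = 0.693147 / 18.1 = 0.03830 h⁻¹
C = C₀ · e^(−k·t) = 5.677 × e^(−0.03830 × 10.7)
  = 5.677 × 0.6638 = 3.768 mg/L
(3.768 mg/L = 3.768 mcg/mL)

3.8 mcg/mL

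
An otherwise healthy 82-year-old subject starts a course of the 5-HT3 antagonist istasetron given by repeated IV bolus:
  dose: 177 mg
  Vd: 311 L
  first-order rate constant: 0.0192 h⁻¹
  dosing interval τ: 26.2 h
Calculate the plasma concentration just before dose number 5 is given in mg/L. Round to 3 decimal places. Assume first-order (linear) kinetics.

0.754 mg/L

C₀ per dose = Dose / Vd = 177 / 311 = 0.5691 mg/L
Fraction remaining after one interval: r = e^(−kτ) = e^(−0.01920 × 26.2) = 0.6047
Before dose 5, 4 doses have been given (aged 1τ, 2τ, 3τ, 4τ).
C_trough = C₀ × (r + r² + … + r^4) = C₀ × r(1−r^4)/(1−r)
        = 0.5691 × 0.6047 × (1 − 0.1337) / (1 − 0.6047) = 0.7542 mg/L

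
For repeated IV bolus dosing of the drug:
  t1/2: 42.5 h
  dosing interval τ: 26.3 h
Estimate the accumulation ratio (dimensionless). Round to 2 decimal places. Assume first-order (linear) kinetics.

2.87

k = ln2 / t½ = 0.693147 / 42.5 = 0.01631 h⁻¹
e^(−kτ) = e^(−0.01631 × 26.3) = 0.6512
Accumulation ratio R = 1 / (1 − e^(−kτ)) = 1 / (1 − 0.6512) = 2.867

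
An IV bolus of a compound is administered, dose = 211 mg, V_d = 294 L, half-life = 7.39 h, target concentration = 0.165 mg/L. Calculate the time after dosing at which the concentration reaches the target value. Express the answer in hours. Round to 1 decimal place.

15.7 h

C₀ = Dose / Vd = 211.0 / 294 = 0.7177 mg/L
k = ln2 / t½ = 0.693147 / 7.39 = 0.09380 h⁻¹
t = ln(C₀ / C) / k = ln(0.7177 / 0.165) / 0.09380
  = ln(4.350) / 0.09380 = 1.470 / 0.09380 = 15.67 h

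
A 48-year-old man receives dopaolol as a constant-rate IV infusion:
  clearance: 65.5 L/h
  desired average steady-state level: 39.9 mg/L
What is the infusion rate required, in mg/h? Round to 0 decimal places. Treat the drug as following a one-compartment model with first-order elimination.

2613 mg/h

At steady state, infusion rate R₀ = Css × CL = 39.9 × 65.50 = 2613 mg/h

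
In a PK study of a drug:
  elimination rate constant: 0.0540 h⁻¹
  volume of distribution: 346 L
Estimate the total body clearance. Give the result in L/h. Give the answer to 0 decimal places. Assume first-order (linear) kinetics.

19 L/h

CL = k × Vd = 0.0540 × 346 = 18.68 L/h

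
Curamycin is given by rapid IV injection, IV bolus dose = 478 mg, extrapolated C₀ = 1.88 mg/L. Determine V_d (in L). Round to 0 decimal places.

254 L

Vd = Dose / C₀ = 478.0 / 1.88 = 254.3 L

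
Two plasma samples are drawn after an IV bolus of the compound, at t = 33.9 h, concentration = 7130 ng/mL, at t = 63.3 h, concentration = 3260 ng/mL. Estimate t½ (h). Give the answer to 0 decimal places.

k = ln(C₁/C₂) / (t₂ − t₁) = ln(7130/3260) / (63.3 − 33.9)
  = 0.7826 / 29.40 = 0.02662 h⁻¹
t½ = ln2 / k = 0.693147 / 0.02662 = 26.04 h

26 h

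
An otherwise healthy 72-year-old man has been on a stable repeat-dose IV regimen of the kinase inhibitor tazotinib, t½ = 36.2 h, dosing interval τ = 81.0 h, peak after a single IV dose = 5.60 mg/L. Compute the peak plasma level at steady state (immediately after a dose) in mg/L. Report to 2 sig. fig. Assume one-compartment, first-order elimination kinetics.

k = ln2 / t½ = 0.693147 / 36.2 = 0.01915 h⁻¹
e^(−kτ) = e^(−0.01915 × 81.0) = 0.2120
Accumulation ratio R = 1 / (1 − e^(−kτ)) = 1 / (1 − 0.2120) = 1.269
Steady-state peak = C₀ × R = 5.60 × 1.269 = 7.106 mg/L

7.1 mg/L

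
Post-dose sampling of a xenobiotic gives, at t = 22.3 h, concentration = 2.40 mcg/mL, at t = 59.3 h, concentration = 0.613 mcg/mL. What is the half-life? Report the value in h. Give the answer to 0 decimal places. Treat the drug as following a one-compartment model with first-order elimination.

k = ln(C₁/C₂) / (t₂ − t₁) = ln(2.40/0.613) / (59.3 − 22.3)
  = 1.365 / 37.00 = 0.03689 h⁻¹
t½ = ln2 / k = 0.693147 / 0.03689 = 18.79 h

19 h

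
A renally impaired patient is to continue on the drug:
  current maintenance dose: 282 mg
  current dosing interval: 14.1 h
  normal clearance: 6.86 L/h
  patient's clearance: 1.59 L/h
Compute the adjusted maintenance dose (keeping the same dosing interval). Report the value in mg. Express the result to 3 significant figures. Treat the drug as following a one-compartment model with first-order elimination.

65.4 mg

To keep the same average steady-state level, dosing rate must scale with clearance.
CL ratio = 1.59 / 6.86 = 0.2318
New dose (same interval) = 282 × 0.2318 = 65.37 mg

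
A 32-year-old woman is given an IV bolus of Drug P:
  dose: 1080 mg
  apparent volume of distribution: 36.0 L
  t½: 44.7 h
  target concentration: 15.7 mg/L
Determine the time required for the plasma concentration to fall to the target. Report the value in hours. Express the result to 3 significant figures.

C₀ = Dose / Vd = 1080 / 36.0 = 30.00 mg/L
k = ln2 / t½ = 0.693147 / 44.7 = 0.01551 h⁻¹
t = ln(C₀ / C) / k = ln(30.00 / 15.7) / 0.01551
  = ln(1.911) / 0.01551 = 0.6476 / 0.01551 = 41.75 h

41.8 h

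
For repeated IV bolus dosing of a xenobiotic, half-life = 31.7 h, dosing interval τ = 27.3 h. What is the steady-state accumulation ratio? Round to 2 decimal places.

k = ln2 / t½ = 0.693147 / 31.7 = 0.02187 h⁻¹
e^(−kτ) = e^(−0.02187 × 27.3) = 0.5504
Accumulation ratio R = 1 / (1 − e^(−kτ)) = 1 / (1 − 0.5504) = 2.224

2.22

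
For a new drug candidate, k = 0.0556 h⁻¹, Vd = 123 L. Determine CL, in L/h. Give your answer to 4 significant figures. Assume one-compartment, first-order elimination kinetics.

CL = k × Vd = 0.0556 × 123 = 6.839 L/h

6.839 L/h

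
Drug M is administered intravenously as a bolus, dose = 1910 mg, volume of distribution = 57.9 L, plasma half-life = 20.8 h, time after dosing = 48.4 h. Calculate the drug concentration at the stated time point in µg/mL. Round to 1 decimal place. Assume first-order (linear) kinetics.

C₀ = Dose / Vd = 1910 / 57.9 = 32.99 mg/L
k = ln2 / t½ = 0.693147 / 20.8 = 0.03332 h⁻¹
C = C₀ · e^(−k·t) = 32.99 × e^(−0.03332 × 48.4)
  = 32.99 × 0.1994 = 6.578 mg/L
(6.578 mg/L = 6.578 µg/mL)

6.6 µg/mL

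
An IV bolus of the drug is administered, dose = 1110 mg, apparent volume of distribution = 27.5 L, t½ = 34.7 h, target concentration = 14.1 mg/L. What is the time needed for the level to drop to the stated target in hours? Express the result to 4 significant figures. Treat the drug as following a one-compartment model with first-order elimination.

C₀ = Dose / Vd = 1110 / 27.5 = 40.36 mg/L
k = ln2 / t½ = 0.693147 / 34.7 = 0.01998 h⁻¹
t = ln(C₀ / C) / k = ln(40.36 / 14.1) / 0.01998
  = ln(2.862) / 0.01998 = 1.052 / 0.01998 = 52.65 h

52.65 h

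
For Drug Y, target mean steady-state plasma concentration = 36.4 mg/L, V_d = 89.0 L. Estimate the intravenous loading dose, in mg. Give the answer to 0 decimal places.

3240 mg

LD = Css × Vd = 36.4 × 89.0 = 3240 mg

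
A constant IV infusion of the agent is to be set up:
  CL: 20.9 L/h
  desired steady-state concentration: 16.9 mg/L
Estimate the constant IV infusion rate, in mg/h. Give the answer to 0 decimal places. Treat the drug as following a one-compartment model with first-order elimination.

At steady state, infusion rate R₀ = Css × CL = 16.9 × 20.90 = 353.2 mg/h

353 mg/h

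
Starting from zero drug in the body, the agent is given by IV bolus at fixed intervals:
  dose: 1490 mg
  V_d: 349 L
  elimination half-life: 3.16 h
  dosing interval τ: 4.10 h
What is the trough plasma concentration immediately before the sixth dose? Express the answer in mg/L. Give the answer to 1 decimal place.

C₀ per dose = Dose / Vd = 1490 / 349 = 4.269 mg/L
k = ln2 / t½ = 0.693147 / 3.16 = 0.2194 h⁻¹
Fraction remaining after one interval: r = e^(−kτ) = e^(−0.2194 × 4.10) = 0.4068
Before dose 6, 5 doses have been given (aged 1τ, 2τ, 3τ, 4τ, 5τ).
C_trough = C₀ × (r + r² + … + r^5) = C₀ × r(1−r^5)/(1−r)
        = 4.269 × 0.4068 × (1 − 0.01114) / (1 − 0.4068) = 2.895 mg/L

2.9 mg/L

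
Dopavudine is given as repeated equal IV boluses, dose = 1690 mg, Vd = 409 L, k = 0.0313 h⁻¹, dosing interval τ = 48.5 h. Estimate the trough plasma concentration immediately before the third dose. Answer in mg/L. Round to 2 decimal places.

1.10 mg/L

C₀ per dose = Dose / Vd = 1690 / 409 = 4.132 mg/L
Fraction remaining after one interval: r = e^(−kτ) = e^(−0.03130 × 48.5) = 0.2191
Before dose 3, 2 doses have been given (aged 1τ, 2τ).
C_trough = C₀ × (r + r²) = 4.132 × (0.2191 + 0.04800) = 1.104 mg/L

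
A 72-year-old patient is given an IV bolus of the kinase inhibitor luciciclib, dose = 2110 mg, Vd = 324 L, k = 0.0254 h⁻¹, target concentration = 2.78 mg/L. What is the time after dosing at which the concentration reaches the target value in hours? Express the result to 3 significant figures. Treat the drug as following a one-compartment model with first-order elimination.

33.5 h

C₀ = Dose / Vd = 2110 / 324 = 6.512 mg/L
t = ln(C₀ / C) / k = ln(6.512 / 2.78) / 0.02540
  = ln(2.342) / 0.02540 = 0.8510 / 0.02540 = 33.50 h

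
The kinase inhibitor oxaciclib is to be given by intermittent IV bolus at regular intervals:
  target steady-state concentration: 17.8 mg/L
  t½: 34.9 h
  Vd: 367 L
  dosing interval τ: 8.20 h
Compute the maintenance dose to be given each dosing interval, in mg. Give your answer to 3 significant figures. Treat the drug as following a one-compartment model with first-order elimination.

1060 mg

k = ln2 / t½ = 0.693147 / 34.9 = 0.01986 h⁻¹
CL = k × Vd = 0.01986 × 367 = 7.289 L/h
At steady state, Dose/τ = Css × CL.
Dose = Css × CL × τ = 17.8 × 7.289 × 8.20 = 1064 mg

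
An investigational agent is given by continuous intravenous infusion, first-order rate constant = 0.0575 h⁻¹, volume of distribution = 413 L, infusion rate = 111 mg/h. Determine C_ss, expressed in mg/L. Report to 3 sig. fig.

CL = k × Vd = 0.05750 × 413 = 23.75 L/h
At steady state Css = R₀ / CL = 111 / 23.75 = 4.674 mg/L

4.67 mg/L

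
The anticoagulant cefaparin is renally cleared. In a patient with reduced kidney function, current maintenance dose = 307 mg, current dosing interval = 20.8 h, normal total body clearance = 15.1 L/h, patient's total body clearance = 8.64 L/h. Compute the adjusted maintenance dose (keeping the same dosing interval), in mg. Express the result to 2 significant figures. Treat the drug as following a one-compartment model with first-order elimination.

180 mg

To keep the same average steady-state level, dosing rate must scale with clearance.
CL ratio = 8.64 / 15.1 = 0.5722
New dose (same interval) = 307 × 0.5722 = 175.7 mg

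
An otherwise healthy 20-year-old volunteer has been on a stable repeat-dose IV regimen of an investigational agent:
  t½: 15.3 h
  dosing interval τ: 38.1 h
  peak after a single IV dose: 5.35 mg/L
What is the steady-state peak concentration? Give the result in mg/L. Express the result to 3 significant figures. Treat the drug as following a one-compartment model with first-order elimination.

6.51 mg/L

k = ln2 / t½ = 0.693147 / 15.3 = 0.04530 h⁻¹
e^(−kτ) = e^(−0.04530 × 38.1) = 0.1780
Accumulation ratio R = 1 / (1 − e^(−kτ)) = 1 / (1 − 0.1780) = 1.217
Steady-state peak = C₀ × R = 5.35 × 1.217 = 6.511 mg/L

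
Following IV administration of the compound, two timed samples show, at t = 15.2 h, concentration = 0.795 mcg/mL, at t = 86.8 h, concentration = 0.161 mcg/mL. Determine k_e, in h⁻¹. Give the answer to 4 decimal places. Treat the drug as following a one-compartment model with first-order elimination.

k = ln(C₁/C₂) / (t₂ − t₁) = ln(0.795/0.161) / (86.8 − 15.2)
  = 1.597 / 71.60 = 0.02230 h⁻¹

0.0223 h⁻¹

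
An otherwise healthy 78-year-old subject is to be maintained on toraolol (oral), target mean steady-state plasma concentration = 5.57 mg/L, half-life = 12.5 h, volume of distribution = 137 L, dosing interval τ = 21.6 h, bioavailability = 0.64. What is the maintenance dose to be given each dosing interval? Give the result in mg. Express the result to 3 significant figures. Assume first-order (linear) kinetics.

k = ln2 / t½ = 0.693147 / 12.5 = 0.05545 h⁻¹
CL = k × Vd = 0.05545 × 137 = 7.597 L/h
At steady state, F × (Dose/τ) = Css × CL.
Dose = Css × CL × τ / F = 5.57 × 7.597 × 21.6 / 0.64 = 1428 mg

1430 mg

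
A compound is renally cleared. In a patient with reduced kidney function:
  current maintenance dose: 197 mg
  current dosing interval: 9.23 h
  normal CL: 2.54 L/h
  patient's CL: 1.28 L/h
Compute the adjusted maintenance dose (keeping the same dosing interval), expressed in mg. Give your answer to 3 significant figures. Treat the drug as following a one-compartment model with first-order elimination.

To keep the same average steady-state level, dosing rate must scale with clearance.
CL ratio = 1.28 / 2.54 = 0.5039
New dose (same interval) = 197 × 0.5039 = 99.27 mg

99.3 mg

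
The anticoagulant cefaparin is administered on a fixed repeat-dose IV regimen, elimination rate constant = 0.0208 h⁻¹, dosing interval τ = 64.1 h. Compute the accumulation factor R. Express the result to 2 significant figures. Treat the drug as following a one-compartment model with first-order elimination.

e^(−kτ) = e^(−0.02080 × 64.1) = 0.2636
Accumulation ratio R = 1 / (1 − e^(−kτ)) = 1 / (1 − 0.2636) = 1.358

1.4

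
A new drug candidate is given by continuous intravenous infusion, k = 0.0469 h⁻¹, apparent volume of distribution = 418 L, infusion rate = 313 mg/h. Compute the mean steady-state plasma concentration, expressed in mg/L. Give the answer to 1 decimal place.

16.0 mg/L

CL = k × Vd = 0.04690 × 418 = 19.60 L/h
At steady state Css = R₀ / CL = 313 / 19.60 = 15.97 mg/L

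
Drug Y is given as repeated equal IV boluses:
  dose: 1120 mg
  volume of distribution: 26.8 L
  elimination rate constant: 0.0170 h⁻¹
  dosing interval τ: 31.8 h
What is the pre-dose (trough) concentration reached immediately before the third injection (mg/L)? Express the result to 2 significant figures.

39 mg/L

C₀ per dose = Dose / Vd = 1120 / 26.8 = 41.79 mg/L
Fraction remaining after one interval: r = e^(−kτ) = e^(−0.01700 × 31.8) = 0.5824
Before dose 3, 2 doses have been given (aged 1τ, 2τ).
C_trough = C₀ × (r + r²) = 41.79 × (0.5824 + 0.3392) = 38.51 mg/L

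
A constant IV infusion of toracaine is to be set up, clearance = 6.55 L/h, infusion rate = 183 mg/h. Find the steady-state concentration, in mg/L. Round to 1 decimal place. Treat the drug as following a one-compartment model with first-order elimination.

27.9 mg/L

At steady state Css = R₀ / CL = 183 / 6.550 = 27.94 mg/L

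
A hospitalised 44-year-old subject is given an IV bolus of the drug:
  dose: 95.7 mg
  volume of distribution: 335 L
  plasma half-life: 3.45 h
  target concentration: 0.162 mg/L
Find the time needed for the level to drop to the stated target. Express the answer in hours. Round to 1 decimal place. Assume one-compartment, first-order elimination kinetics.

C₀ = Dose / Vd = 95.70 / 335 = 0.2857 mg/L
k = ln2 / t½ = 0.693147 / 3.45 = 0.2009 h⁻¹
t = ln(C₀ / C) / k = ln(0.2857 / 0.162) / 0.2009
  = ln(1.764) / 0.2009 = 0.5676 / 0.2009 = 2.825 h

2.8 h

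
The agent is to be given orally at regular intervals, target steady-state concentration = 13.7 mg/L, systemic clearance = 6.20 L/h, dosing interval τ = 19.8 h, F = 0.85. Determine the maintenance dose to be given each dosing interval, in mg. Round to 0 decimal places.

At steady state, F × (Dose/τ) = Css × CL.
Dose = Css × CL × τ / F = 13.7 × 6.200 × 19.8 / 0.85 = 1979 mg

1979 mg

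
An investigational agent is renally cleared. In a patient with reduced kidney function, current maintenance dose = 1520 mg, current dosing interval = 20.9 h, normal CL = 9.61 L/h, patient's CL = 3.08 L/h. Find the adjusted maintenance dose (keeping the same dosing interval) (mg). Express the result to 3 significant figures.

487 mg

To keep the same average steady-state level, dosing rate must scale with clearance.
CL ratio = 3.08 / 9.61 = 0.3205
New dose (same interval) = 1520 × 0.3205 = 487.2 mg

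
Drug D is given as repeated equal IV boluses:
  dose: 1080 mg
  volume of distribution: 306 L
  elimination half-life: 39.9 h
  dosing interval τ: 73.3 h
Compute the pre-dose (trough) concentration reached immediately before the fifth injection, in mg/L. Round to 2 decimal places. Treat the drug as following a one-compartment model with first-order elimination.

1.36 mg/L

C₀ per dose = Dose / Vd = 1080 / 306 = 3.529 mg/L
k = ln2 / t½ = 0.693147 / 39.9 = 0.01737 h⁻¹
Fraction remaining after one interval: r = e^(−kτ) = e^(−0.01737 × 73.3) = 0.2799
Before dose 5, 4 doses have been given (aged 1τ, 2τ, 3τ, 4τ).
C_trough = C₀ × (r + r² + … + r^4) = C₀ × r(1−r^4)/(1−r)
        = 3.529 × 0.2799 × (1 − 0.006138) / (1 − 0.2799) = 1.363 mg/L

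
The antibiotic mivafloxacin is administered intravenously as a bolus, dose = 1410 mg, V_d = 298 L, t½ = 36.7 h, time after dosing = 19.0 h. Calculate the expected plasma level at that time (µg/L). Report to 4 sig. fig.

C₀ = Dose / Vd = 1410 / 298 = 4.732 mg/L
k = ln2 / t½ = 0.693147 / 36.7 = 0.01889 h⁻¹
C = C₀ · e^(−k·t) = 4.732 × e^(−0.01889 × 19.0)
  = 4.732 × 0.6984 = 3.305 mg/L
Convert: 3.305 mg/L × 1000 = 3305 µg/L

3305 µg/L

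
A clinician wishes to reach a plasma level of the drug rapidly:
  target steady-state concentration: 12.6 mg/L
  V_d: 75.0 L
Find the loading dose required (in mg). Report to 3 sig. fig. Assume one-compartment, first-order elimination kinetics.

LD = Css × Vd = 12.6 × 75.0 = 945.0 mg

945 mg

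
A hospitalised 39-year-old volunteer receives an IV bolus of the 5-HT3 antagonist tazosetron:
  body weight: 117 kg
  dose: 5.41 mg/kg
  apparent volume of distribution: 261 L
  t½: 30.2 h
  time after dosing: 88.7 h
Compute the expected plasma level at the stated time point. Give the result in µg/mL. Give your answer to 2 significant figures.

0.32 µg/mL

Total dose = 5.41 × 117 = 633.0 mg
C₀ = Dose / Vd = 633.0 / 261 = 2.425 mg/L
k = ln2 / t½ = 0.693147 / 30.2 = 0.02295 h⁻¹
C = C₀ · e^(−k·t) = 2.425 × e^(−0.02295 × 88.7)
  = 2.425 × 0.1306 = 0.3167 mg/L
(0.3167 mg/L = 0.3167 µg/mL)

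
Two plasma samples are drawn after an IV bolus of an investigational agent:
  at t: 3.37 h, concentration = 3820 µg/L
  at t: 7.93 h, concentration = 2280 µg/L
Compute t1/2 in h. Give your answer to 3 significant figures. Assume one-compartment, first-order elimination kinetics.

6.12 h

k = ln(C₁/C₂) / (t₂ − t₁) = ln(3820/2280) / (7.93 − 3.37)
  = 0.5161 / 4.560 = 0.1132 h⁻¹
t½ = ln2 / k = 0.693147 / 0.1132 = 6.123 h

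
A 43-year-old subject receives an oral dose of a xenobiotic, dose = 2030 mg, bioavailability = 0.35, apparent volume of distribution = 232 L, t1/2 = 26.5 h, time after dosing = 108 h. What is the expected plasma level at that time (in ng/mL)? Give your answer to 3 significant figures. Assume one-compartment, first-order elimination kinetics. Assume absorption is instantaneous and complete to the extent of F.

Amount reaching circulation = F × Dose = 0.35 × 2030 = 710.5 mg
C₀ = F·Dose / Vd = 710.5 / 232 = 3.063 mg/L
k = ln2 / t½ = 0.693147 / 26.5 = 0.02616 h⁻¹
C = C₀ · e^(−k·t) = 3.063 × e^(−0.02616 × 108)
  = 3.063 × 0.05929 = 0.1816 mg/L
Convert: 0.1816 mg/L × 1000 = 181.6 ng/mL

182 ng/mL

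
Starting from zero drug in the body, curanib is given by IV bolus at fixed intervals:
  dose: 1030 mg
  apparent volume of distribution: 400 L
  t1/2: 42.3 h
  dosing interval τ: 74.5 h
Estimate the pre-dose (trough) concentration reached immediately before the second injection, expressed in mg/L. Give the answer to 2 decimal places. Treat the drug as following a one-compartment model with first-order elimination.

0.76 mg/L

C₀ per dose = Dose / Vd = 1030 / 400 = 2.575 mg/L
k = ln2 / t½ = 0.693147 / 42.3 = 0.01639 h⁻¹
Fraction remaining after one interval: r = e^(−kτ) = e^(−0.01639 × 74.5) = 0.2949
Before dose 2, 1 dose has been given (aged 1τ).
C_trough = C₀ × r = 2.575 × 0.2949 = 0.7594 mg/L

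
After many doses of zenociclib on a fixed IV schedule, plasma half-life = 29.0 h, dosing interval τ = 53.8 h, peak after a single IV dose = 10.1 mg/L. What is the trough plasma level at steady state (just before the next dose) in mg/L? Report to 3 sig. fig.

3.86 mg/L

k = ln2 / t½ = 0.693147 / 29.0 = 0.02390 h⁻¹
e^(−kτ) = e^(−0.02390 × 53.8) = 0.2764
Accumulation ratio R = 1 / (1 − e^(−kτ)) = 1 / (1 − 0.2764) = 1.382
Steady-state trough = C₀ × R × e^(−kτ) = 10.1 × 1.382 × 0.2764 = 3.858 mg/L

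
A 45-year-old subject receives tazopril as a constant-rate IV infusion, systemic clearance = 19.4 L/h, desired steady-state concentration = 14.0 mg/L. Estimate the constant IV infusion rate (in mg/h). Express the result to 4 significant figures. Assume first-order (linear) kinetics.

271.6 mg/h

At steady state, infusion rate R₀ = Css × CL = 14.0 × 19.40 = 271.6 mg/h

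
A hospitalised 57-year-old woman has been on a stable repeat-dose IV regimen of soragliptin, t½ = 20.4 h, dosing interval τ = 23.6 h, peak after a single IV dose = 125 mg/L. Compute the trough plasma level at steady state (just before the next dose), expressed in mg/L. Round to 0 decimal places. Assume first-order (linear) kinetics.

k = ln2 / t½ = 0.693147 / 20.4 = 0.03398 h⁻¹
e^(−kτ) = e^(−0.03398 × 23.6) = 0.4485
Accumulation ratio R = 1 / (1 − e^(−kτ)) = 1 / (1 − 0.4485) = 1.813
Steady-state trough = C₀ × R × e^(−kτ) = 125 × 1.813 × 0.4485 = 101.6 mg/L

102 mg/L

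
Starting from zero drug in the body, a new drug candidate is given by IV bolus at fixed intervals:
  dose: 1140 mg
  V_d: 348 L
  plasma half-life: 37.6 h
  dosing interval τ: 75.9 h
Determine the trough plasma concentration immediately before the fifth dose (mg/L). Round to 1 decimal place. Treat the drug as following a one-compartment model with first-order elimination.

1.1 mg/L

C₀ per dose = Dose / Vd = 1140 / 348 = 3.276 mg/L
k = ln2 / t½ = 0.693147 / 37.6 = 0.01843 h⁻¹
Fraction remaining after one interval: r = e^(−kτ) = e^(−0.01843 × 75.9) = 0.2469
Before dose 5, 4 doses have been given (aged 1τ, 2τ, 3τ, 4τ).
C_trough = C₀ × (r + r² + … + r^4) = C₀ × r(1−r^4)/(1−r)
        = 3.276 × 0.2469 × (1 − 0.003716) / (1 − 0.2469) = 1.070 mg/L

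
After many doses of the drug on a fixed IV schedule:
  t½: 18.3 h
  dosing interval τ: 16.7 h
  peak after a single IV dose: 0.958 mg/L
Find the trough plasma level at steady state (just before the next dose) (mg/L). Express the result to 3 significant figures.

k = ln2 / t½ = 0.693147 / 18.3 = 0.03788 h⁻¹
e^(−kτ) = e^(−0.03788 × 16.7) = 0.5312
Accumulation ratio R = 1 / (1 − e^(−kτ)) = 1 / (1 − 0.5312) = 2.133
Steady-state trough = C₀ × R × e^(−kτ) = 0.958 × 2.133 × 0.5312 = 1.085 mg/L

1.09 mg/L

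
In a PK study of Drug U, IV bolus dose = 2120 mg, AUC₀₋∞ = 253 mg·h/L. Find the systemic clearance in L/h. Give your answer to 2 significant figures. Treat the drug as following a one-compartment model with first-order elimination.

CL = Dose / AUC = 2120 / 253 = 8.379 L/h

8.4 L/h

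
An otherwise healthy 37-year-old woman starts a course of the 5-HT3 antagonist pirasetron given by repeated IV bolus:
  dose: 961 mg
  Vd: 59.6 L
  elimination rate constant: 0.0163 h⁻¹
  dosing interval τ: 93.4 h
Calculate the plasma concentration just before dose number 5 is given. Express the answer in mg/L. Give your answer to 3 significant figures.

4.49 mg/L

C₀ per dose = Dose / Vd = 961 / 59.6 = 16.12 mg/L
Fraction remaining after one interval: r = e^(−kτ) = e^(−0.01630 × 93.4) = 0.2182
Before dose 5, 4 doses have been given (aged 1τ, 2τ, 3τ, 4τ).
C_trough = C₀ × (r + r² + … + r^4) = C₀ × r(1−r^4)/(1−r)
        = 16.12 × 0.2182 × (1 − 0.002267) / (1 − 0.2182) = 4.489 mg/L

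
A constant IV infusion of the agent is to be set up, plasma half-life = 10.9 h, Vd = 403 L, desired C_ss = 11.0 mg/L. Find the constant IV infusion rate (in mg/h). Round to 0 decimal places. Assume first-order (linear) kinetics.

282 mg/h

k = ln2 / t½ = 0.693147 / 10.9 = 0.06359 h⁻¹
CL = k × Vd = 0.06359 × 403 = 25.63 L/h
At steady state, infusion rate R₀ = Css × CL = 11.0 × 25.63 = 281.9 mg/h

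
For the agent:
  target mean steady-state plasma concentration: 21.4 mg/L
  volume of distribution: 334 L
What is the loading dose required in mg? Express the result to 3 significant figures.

7150 mg

LD = Css × Vd = 21.4 × 334 = 7148 mg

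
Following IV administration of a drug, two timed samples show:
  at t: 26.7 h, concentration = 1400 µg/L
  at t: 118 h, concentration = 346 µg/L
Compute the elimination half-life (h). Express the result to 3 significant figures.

k = ln(C₁/C₂) / (t₂ − t₁) = ln(1400/346) / (118 − 26.7)
  = 1.398 / 91.30 = 0.01531 h⁻¹
t½ = ln2 / k = 0.693147 / 0.01531 = 45.27 h

45.3 h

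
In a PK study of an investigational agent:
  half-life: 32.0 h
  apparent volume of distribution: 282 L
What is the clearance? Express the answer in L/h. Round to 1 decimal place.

k = ln2 / t½ = 0.693147 / 32.0 = 0.02166 h⁻¹
CL = k × Vd = 0.02166 × 282 = 6.108 L/h

6.1 L/h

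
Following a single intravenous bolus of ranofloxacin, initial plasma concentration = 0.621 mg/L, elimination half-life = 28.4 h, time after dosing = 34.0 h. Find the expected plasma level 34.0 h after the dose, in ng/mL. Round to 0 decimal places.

271 ng/mL

k = ln2 / t½ = 0.693147 / 28.4 = 0.02441 h⁻¹
C = C₀ · e^(−k·t) = 0.6210 × e^(−0.02441 × 34.0)
  = 0.6210 × 0.4361 = 0.2708 mg/L
Convert: 0.2708 mg/L × 1000 = 270.8 ng/mL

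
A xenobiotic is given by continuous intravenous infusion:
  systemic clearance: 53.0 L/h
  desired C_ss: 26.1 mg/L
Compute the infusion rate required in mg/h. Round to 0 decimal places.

At steady state, infusion rate R₀ = Css × CL = 26.1 × 53.00 = 1383 mg/h

1383 mg/h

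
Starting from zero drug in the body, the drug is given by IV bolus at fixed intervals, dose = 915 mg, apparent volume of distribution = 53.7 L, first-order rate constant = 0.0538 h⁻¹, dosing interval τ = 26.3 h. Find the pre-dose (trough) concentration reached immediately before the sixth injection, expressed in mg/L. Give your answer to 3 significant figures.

C₀ per dose = Dose / Vd = 915 / 53.7 = 17.04 mg/L
Fraction remaining after one interval: r = e^(−kτ) = e^(−0.05380 × 26.3) = 0.2429
Before dose 6, 5 doses have been given (aged 1τ, 2τ, 3τ, 4τ, 5τ).
C_trough = C₀ × (r + r² + … + r^5) = C₀ × r(1−r^5)/(1−r)
        = 17.04 × 0.2429 × (1 − 0.0008455) / (1 − 0.2429) = 5.462 mg/L

5.46 mg/L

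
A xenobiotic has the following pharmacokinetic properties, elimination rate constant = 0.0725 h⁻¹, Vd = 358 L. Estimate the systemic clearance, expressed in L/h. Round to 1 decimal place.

CL = k × Vd = 0.0725 × 358 = 25.96 L/h

26.0 L/h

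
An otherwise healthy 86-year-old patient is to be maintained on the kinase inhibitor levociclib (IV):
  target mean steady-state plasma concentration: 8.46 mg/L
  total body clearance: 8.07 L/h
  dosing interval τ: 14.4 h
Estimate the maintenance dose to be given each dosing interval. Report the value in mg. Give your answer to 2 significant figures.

980 mg

At steady state, Dose/τ = Css × CL.
Dose = Css × CL × τ = 8.46 × 8.070 × 14.4 = 983.1 mg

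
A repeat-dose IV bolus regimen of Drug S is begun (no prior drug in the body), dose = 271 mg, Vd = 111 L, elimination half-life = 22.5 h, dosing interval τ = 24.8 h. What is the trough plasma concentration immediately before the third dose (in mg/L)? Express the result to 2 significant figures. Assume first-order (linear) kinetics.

C₀ per dose = Dose / Vd = 271 / 111 = 2.441 mg/L
k = ln2 / t½ = 0.693147 / 22.5 = 0.03081 h⁻¹
Fraction remaining after one interval: r = e^(−kτ) = e^(−0.03081 × 24.8) = 0.4658
Before dose 3, 2 doses have been given (aged 1τ, 2τ).
C_trough = C₀ × (r + r²) = 2.441 × (0.4658 + 0.2170) = 1.667 mg/L

1.7 mg/L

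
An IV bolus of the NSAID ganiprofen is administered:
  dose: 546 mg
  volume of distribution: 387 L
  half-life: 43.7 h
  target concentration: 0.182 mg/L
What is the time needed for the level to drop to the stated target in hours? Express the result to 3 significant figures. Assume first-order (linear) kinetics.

C₀ = Dose / Vd = 546.0 / 387 = 1.411 mg/L
k = ln2 / t½ = 0.693147 / 43.7 = 0.01586 h⁻¹
t = ln(C₀ / C) / k = ln(1.411 / 0.182) / 0.01586
  = ln(7.753) / 0.01586 = 2.048 / 0.01586 = 129.1 h

129 h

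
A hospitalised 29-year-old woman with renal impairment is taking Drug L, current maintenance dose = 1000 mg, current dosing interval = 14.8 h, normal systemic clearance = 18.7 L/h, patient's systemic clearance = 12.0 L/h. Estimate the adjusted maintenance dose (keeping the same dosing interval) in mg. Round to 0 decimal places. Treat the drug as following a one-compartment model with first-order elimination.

642 mg

To keep the same average steady-state level, dosing rate must scale with clearance.
CL ratio = 12.0 / 18.7 = 0.6417
New dose (same interval) = 1000 × 0.6417 = 641.7 mg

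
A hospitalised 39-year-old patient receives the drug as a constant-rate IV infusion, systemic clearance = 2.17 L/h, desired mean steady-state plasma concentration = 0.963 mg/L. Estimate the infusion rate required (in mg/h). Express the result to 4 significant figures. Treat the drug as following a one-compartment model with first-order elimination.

2.090 mg/h

At steady state, infusion rate R₀ = Css × CL = 0.963 × 2.170 = 2.090 mg/h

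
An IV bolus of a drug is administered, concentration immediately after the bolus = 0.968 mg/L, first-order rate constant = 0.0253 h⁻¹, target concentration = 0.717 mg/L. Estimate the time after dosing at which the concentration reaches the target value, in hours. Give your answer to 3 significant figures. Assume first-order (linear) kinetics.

11.9 h

t = ln(C₀ / C) / k = ln(0.9680 / 0.717) / 0.02530
  = ln(1.350) / 0.02530 = 0.3001 / 0.02530 = 11.86 h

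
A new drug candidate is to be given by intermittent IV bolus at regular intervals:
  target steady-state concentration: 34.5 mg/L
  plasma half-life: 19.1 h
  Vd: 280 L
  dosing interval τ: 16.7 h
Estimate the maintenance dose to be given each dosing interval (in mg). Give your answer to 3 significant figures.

k = ln2 / t½ = 0.693147 / 19.1 = 0.03629 h⁻¹
CL = k × Vd = 0.03629 × 280 = 10.16 L/h
At steady state, Dose/τ = Css × CL.
Dose = Css × CL × τ = 34.5 × 10.16 × 16.7 = 5854 mg

5850 mg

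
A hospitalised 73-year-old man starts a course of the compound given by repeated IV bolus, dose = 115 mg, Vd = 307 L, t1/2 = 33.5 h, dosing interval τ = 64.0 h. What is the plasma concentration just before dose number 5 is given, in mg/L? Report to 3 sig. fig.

0.135 mg/L

C₀ per dose = Dose / Vd = 115 / 307 = 0.3746 mg/L
k = ln2 / t½ = 0.693147 / 33.5 = 0.02069 h⁻¹
Fraction remaining after one interval: r = e^(−kτ) = e^(−0.02069 × 64.0) = 0.2660
Before dose 5, 4 doses have been given (aged 1τ, 2τ, 3τ, 4τ).
C_trough = C₀ × (r + r² + … + r^4) = C₀ × r(1−r^4)/(1−r)
        = 0.3746 × 0.2660 × (1 − 0.005006) / (1 − 0.2660) = 0.1351 mg/L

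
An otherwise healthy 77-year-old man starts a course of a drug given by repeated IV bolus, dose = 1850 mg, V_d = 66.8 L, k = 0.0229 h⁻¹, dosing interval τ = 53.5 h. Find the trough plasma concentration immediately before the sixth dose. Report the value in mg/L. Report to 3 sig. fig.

C₀ per dose = Dose / Vd = 1850 / 66.8 = 27.69 mg/L
Fraction remaining after one interval: r = e^(−kτ) = e^(−0.02290 × 53.5) = 0.2937
Before dose 6, 5 doses have been given (aged 1τ, 2τ, 3τ, 4τ, 5τ).
C_trough = C₀ × (r + r² + … + r^5) = C₀ × r(1−r^5)/(1−r)
        = 27.69 × 0.2937 × (1 − 0.002185) / (1 − 0.2937) = 11.49 mg/L

11.5 mg/L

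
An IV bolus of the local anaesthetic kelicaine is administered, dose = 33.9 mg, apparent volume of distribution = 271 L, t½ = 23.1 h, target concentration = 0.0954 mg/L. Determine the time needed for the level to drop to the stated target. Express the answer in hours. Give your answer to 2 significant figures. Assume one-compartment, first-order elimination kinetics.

C₀ = Dose / Vd = 33.90 / 271 = 0.1251 mg/L
k = ln2 / t½ = 0.693147 / 23.1 = 0.03001 h⁻¹
t = ln(C₀ / C) / k = ln(0.1251 / 0.0954) / 0.03001
  = ln(1.311) / 0.03001 = 0.2708 / 0.03001 = 9.024 h

9.0 h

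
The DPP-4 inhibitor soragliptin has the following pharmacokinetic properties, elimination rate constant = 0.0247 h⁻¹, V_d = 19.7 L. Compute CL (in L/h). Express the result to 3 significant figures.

0.487 L/h

CL = k × Vd = 0.0247 × 19.7 = 0.4866 L/h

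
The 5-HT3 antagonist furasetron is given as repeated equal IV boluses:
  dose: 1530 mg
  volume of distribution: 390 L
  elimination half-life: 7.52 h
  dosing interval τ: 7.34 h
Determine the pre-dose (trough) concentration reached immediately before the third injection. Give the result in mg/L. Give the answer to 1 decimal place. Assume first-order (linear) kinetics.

3.0 mg/L

C₀ per dose = Dose / Vd = 1530 / 390 = 3.923 mg/L
k = ln2 / t½ = 0.693147 / 7.52 = 0.09217 h⁻¹
Fraction remaining after one interval: r = e^(−kτ) = e^(−0.09217 × 7.34) = 0.5084
Before dose 3, 2 doses have been given (aged 1τ, 2τ).
C_trough = C₀ × (r + r²) = 3.923 × (0.5084 + 0.2585) = 3.009 mg/L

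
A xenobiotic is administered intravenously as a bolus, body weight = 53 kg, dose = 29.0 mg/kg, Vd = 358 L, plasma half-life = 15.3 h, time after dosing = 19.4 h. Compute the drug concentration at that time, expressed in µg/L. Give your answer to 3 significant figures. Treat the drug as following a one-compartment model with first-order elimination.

1780 µg/L

Total dose = 29.0 × 53 = 1537 mg
C₀ = Dose / Vd = 1537 / 358 = 4.293 mg/L
k = ln2 / t½ = 0.693147 / 15.3 = 0.04530 h⁻¹
C = C₀ · e^(−k·t) = 4.293 × e^(−0.04530 × 19.4)
  = 4.293 × 0.4153 = 1.783 mg/L
Convert: 1.783 mg/L × 1000 = 1783 µg/L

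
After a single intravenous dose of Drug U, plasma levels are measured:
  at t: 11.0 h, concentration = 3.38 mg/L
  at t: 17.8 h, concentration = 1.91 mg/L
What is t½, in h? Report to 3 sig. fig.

k = ln(C₁/C₂) / (t₂ − t₁) = ln(3.38/1.91) / (17.8 − 11.0)
  = 0.5708 / 6.800 = 0.08394 h⁻¹
t½ = ln2 / k = 0.693147 / 0.08394 = 8.258 h

8.26 h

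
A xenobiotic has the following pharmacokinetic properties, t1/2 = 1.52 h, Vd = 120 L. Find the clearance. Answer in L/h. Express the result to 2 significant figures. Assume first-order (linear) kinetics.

k = ln2 / t½ = 0.693147 / 1.52 = 0.4560 h⁻¹
CL = k × Vd = 0.4560 × 120 = 54.72 L/h

55 L/h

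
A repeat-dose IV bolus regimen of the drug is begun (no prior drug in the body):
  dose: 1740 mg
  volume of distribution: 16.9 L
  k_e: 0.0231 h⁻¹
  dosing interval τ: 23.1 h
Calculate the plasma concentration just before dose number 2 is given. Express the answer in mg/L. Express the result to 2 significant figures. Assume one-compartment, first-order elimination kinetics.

60 mg/L

C₀ per dose = Dose / Vd = 1740 / 16.9 = 103.0 mg/L
Fraction remaining after one interval: r = e^(−kτ) = e^(−0.02310 × 23.1) = 0.5865
Before dose 2, 1 dose has been given (aged 1τ).
C_trough = C₀ × r = 103.0 × 0.5865 = 60.41 mg/L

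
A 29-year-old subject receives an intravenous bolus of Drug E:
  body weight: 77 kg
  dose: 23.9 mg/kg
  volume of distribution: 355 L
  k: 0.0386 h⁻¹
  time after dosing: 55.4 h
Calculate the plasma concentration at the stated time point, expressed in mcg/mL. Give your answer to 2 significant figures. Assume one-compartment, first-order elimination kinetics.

0.61 mcg/mL

Total dose = 23.9 × 77 = 1840 mg
C₀ = Dose / Vd = 1840 / 355 = 5.183 mg/L
C = C₀ · e^(−k·t) = 5.183 × e^(−0.03860 × 55.4)
  = 5.183 × 0.1178 = 0.6106 mg/L
(0.6106 mg/L = 0.6106 mcg/mL)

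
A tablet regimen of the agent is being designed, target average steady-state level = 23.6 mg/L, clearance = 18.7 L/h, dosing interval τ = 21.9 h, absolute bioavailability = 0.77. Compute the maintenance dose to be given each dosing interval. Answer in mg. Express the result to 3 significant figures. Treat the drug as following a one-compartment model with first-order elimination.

At steady state, F × (Dose/τ) = Css × CL.
Dose = Css × CL × τ / F = 23.6 × 18.70 × 21.9 / 0.77 = 12550 mg

12600 mg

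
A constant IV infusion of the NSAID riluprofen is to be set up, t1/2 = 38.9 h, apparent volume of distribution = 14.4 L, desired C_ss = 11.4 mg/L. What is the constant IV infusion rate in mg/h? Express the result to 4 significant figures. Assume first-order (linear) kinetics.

2.925 mg/h

k = ln2 / t½ = 0.693147 / 38.9 = 0.01782 h⁻¹
CL = k × Vd = 0.01782 × 14.4 = 0.2566 L/h
At steady state, infusion rate R₀ = Css × CL = 11.4 × 0.2566 = 2.925 mg/h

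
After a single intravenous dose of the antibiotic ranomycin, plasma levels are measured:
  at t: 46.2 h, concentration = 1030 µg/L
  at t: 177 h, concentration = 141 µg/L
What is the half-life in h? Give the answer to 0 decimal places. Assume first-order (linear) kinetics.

46 h

k = ln(C₁/C₂) / (t₂ − t₁) = ln(1030/141) / (177 − 46.2)
  = 1.989 / 130.8 = 0.01521 h⁻¹
t½ = ln2 / k = 0.693147 / 0.01521 = 45.57 h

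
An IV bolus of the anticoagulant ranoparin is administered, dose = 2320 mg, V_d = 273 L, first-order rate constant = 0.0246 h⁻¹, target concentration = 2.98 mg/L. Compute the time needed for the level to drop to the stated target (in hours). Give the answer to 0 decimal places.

43 h

C₀ = Dose / Vd = 2320 / 273 = 8.498 mg/L
t = ln(C₀ / C) / k = ln(8.498 / 2.98) / 0.02460
  = ln(2.852) / 0.02460 = 1.048 / 0.02460 = 42.60 h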